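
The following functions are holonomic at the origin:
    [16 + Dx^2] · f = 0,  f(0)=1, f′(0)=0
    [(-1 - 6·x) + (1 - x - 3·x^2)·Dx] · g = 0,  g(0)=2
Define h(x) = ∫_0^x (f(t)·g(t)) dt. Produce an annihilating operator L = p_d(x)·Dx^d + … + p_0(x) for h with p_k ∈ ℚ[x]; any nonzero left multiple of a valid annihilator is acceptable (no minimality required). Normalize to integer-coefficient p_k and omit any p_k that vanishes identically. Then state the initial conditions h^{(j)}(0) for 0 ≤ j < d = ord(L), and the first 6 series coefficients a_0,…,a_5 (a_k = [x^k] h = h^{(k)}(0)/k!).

L = (-10 + 16·x + 48·x^2)·Dx + (2 + 12·x)·Dx^2 + (-1 + x + 3·x^2)·Dx^3  (order 3).
h: a_k = 0, 2, 1, -8/3, -1/2, -14/15, …
ICs: h(0) = 0, h′(0) = 2, h′′(0) = 2.

f: a_k = 1, 0, -8, 0, 32/3, 0, …
g: a_k = 2, 2, 8, 14, 38, 80, …
Product ⇒ symmetric product L₀, ord ≤ 2.
∫: right-multiply L₀ by Dx.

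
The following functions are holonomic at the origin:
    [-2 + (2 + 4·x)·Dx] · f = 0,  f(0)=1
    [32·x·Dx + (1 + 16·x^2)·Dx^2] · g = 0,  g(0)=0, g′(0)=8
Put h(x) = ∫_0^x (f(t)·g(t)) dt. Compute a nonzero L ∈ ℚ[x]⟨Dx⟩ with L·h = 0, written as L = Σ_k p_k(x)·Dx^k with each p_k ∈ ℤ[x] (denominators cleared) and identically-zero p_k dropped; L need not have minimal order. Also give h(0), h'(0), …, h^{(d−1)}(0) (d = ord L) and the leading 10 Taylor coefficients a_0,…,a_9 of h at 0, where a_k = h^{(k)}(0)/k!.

L = (3 - 32·x - 16·x^2)·Dx + (-2 + 28·x + 96·x^2 + 64·x^3)·Dx^2 + (1 + 4·x + 20·x^2 + 64·x^3 + 64·x^4)·Dx^3  (order 3).
h: a_k = 0, 0, 4, 8/3, -35/3, -116/15, 6389/90, 847/15, -1022653/1680, -944407/1890, …
ICs: h(0) = 0, h′(0) = 0, h′′(0) = 8.

f: a_k = 1, 1, -1/2, 1/2, -5/8, 7/8, -21/16, 33/16, -429/128, 715/128, …
g: a_k = 0, 8, 0, -128/3, 0, 2048/5, 0, -32768/7, 0, 524288/9, …
Sym-product of L_f,L_g gives L₀ (≤ ord 2).
h=∫h₀ ⇒ L = L₀·Dx.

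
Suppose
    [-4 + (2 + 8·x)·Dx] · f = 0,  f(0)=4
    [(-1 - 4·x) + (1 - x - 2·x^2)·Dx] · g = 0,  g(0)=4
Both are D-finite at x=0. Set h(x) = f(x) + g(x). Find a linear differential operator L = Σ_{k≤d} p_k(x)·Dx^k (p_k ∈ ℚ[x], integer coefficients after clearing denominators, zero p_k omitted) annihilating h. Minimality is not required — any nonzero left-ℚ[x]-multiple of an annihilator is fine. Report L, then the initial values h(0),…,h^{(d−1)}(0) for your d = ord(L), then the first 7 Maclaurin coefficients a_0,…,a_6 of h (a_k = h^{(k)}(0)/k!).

L = (16 + 84·x + 120·x^2 + 160·x^3) + (-10 - 52·x - 204·x^2 - 400·x^3 - 400·x^4)·Dx + (-1 + 7·x + 56·x^2 + 8·x^3 - 200·x^4 - 160·x^5)·Dx^2  (order 2).
h: a_k = 8, 12, 4, 36, 4, 196, -164, …
ICs: h(0) = 8, h′(0) = 12.

f: a_k = 4, 8, -8, 16, -40, 112, -336, …
g: a_k = 4, 4, 12, 20, 44, 84, 172, …
h₀=f+g: left-lcm gives L₀, ord ≤ 2.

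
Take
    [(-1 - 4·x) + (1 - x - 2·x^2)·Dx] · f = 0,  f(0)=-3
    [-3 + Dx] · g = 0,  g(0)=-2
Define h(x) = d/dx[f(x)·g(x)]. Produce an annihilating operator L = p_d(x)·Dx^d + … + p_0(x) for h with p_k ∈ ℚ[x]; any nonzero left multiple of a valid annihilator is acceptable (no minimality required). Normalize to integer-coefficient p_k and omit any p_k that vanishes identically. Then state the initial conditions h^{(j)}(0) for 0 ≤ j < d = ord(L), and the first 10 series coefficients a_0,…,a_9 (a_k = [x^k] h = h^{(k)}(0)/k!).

f: a_k = -3, -3, -9, -15, -33, -63, -129, -255, -513, -1023, …
g: a_k = -2, -6, -9, -9, -27/4, -81/20, -81/40, -243/280, -729/2240, -243/2240, …
Sym-product of L_f,L_g gives L₀ (≤ ord 1).
Differentiate: ansatz ord ≤ ord L₀ ⇒ L.
L = (21 + 12·x - 39·x^2 - 12·x^3 + 36·x^4) + (-4 + 3·x + 15·x^2 - 4·x^3 - 12·x^4)·Dx  (order 1).
h: a_k = 24, 126, 414, 1137, 2862, 137637/20, 321213/20, 10280043/280, 6608439/80, 411198927/2240, …
ICs: h(0) = 24.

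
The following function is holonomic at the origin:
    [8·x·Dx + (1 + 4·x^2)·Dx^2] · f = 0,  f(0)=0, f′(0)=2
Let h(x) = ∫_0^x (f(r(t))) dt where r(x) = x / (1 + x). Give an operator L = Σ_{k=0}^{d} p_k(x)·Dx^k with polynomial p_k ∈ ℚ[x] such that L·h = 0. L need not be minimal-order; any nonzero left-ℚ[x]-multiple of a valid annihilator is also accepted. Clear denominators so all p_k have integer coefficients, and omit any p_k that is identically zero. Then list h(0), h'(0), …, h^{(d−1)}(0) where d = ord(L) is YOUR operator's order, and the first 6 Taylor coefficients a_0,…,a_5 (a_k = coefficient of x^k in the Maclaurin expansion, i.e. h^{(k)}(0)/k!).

f: a_k = 0, 2, 0, -8/3, 0, 32/5, …
L₀ from L_f via x↦r, Dx↦r'^{-1}Dx.
h=∫h₀ ⇒ L = L₀·Dx.
L = (2 + 10·x)·Dx^2 + (1 + 2·x + 5·x^2)·Dx^3  (order 3).
h: a_k = 0, 0, 1, -2/3, -1/6, 6/5, …
ICs: h(0) = 0, h′(0) = 0, h′′(0) = 2.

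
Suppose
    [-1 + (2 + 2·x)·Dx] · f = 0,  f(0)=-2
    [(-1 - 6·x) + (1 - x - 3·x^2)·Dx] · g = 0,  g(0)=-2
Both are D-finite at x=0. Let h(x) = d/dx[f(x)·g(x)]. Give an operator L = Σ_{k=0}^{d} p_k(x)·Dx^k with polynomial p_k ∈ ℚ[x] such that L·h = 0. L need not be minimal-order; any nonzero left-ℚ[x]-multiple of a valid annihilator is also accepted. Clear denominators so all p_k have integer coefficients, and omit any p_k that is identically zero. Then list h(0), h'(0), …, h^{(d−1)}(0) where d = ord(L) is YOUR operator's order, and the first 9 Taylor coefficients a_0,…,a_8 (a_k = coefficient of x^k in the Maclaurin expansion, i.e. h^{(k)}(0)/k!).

f: a_k = -2, -1, 1/4, -1/8, 5/64, -7/128, 21/512, -33/1024, 429/16384, …
g: a_k = -2, -2, -8, -14, -38, -80, -194, -434, -1016, …
Sym-product of L_f,L_g gives L₀ (≤ ord 1).
h=h₀': d/dx-closure on L₀ ⇒ L.
L = (35 + 162·x + 381·x^2 + 390·x^3 + 135·x^4) + (-6 - 26·x + 6·x^2 + 122·x^3 + 150·x^4 + 54·x^5)·Dx  (order 1).
h: a_k = 6, 35, 429/4, 2819/8, 62545/64, 353013/128, 3749137/512, 19865443/1024, 820335033/16384, …
ICs: h(0) = 6.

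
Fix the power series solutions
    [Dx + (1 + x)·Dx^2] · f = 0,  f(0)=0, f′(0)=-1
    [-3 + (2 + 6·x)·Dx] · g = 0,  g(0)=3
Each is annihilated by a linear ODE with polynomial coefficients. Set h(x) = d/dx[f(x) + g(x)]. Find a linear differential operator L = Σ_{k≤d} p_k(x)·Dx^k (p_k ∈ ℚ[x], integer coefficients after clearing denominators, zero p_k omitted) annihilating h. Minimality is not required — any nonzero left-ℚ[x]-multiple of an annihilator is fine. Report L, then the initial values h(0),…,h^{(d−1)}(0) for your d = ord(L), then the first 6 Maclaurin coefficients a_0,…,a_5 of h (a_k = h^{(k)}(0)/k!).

L = (-15 + 9·x) + (-19 - 6·x + 45·x^2)·Dx + (-2 - 2·x + 18·x^2 + 18·x^3)·Dx^2  (order 2).
h: a_k = 7/2, -23/4, 227/16, -1183/32, 25259/256, -137269/512, …
ICs: h(0) = 7/2, h′(0) = -23/4.

f: a_k = 0, -1, 1/2, -1/3, 1/4, -1/5, …
g: a_k = 3, 9/2, -27/8, 81/16, -1215/128, 5103/256, …
Sum ⇒ L₀ = lclm(L_f,L_g) in ℚ(x)⟨Dx⟩.
Derive L from L₀ (diff closure).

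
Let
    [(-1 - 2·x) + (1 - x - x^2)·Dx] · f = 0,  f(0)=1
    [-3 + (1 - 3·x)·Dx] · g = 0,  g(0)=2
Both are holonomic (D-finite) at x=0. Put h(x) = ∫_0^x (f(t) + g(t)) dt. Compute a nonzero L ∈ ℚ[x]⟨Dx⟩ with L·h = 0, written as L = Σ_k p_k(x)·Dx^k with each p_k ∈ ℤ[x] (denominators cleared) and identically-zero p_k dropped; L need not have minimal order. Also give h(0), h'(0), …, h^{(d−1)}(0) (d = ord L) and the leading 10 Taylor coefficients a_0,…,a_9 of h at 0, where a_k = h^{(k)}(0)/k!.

L = (-6 - 36·x + 18·x^2 - 18·x^3)·Dx + (14 - 18·x - 24·x^2 + 18·x^3 - 36·x^4)·Dx^2 + (-2 + 10·x - 15·x^2 + 10·x^3 - 9·x^5)·Dx^3  (order 3).
h: a_k = 0, 3, 7/2, 20/3, 57/4, 167/5, 247/3, 1471/7, 4395/8, 13156/9, …
ICs: h(0) = 0, h′(0) = 3, h′′(0) = 7.

f: a_k = 1, 1, 2, 3, 5, 8, 13, 21, 34, 55, …
g: a_k = 2, 6, 18, 54, 162, 486, 1458, 4374, 13122, 39366, …
h₀=f+g: left-lcm gives L₀, ord ≤ 2.
h=∫₀ˣh₀: take L = L₀·Dx.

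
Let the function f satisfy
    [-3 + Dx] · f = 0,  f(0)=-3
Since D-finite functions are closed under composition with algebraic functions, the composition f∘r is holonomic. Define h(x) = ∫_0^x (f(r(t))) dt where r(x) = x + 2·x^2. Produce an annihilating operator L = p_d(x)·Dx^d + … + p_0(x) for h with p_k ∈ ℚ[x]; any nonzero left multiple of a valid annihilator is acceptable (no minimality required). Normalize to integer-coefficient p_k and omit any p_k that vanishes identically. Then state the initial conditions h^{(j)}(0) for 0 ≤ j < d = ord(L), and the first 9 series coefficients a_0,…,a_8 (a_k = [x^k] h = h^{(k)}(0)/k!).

f: a_k = -3, -9, -27/2, -27/2, -81/8, -243/40, -243/80, -729/560, -2187/4480, …
f∘r: x↦r, Dx↦Dx/r' in L_f ⇒ L₀.
h=∫h₀ ⇒ L = L₀·Dx.
L = (-3 - 12·x)·Dx + Dx^2  (order 2).
h: a_k = 0, -3, -9/2, -21/2, -135/8, -1161/40, -3321/80, -33183/560, -338661/4480, …
ICs: h(0) = 0, h′(0) = -3.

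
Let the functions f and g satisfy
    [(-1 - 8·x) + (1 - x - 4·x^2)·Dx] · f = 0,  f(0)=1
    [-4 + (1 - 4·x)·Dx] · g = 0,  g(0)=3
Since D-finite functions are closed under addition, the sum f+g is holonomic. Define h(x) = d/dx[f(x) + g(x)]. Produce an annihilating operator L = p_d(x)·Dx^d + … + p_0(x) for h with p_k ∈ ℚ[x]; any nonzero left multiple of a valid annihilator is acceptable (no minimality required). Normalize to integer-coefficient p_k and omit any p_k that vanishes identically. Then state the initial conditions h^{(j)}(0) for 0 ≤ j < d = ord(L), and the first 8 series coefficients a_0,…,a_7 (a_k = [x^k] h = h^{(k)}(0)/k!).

L = (264 - 384·x + 6912·x^2 - 6144·x^3 + 6144·x^4) + (-21 - 264·x - 96·x^2 + 4608·x^3 - 5376·x^4 + 6144·x^5)·Dx + (-1 + 41·x - 228·x^2 + 288·x^3 + 256·x^4 - 768·x^5 + 1024·x^6)·Dx^2  (order 2).
h: a_k = 13, 106, 603, 3188, 15685, 74814, 347151, 1582184, …
ICs: h(0) = 13, h′(0) = 106.

f: a_k = 1, 1, 5, 9, 29, 65, 181, 441, …
g: a_k = 3, 12, 48, 192, 768, 3072, 12288, 49152, …
Weyl lclm of L_f,L_g ⇒ L₀ (ord ≤ 2).
h₀' ⇒ L via d/dx closure of L₀.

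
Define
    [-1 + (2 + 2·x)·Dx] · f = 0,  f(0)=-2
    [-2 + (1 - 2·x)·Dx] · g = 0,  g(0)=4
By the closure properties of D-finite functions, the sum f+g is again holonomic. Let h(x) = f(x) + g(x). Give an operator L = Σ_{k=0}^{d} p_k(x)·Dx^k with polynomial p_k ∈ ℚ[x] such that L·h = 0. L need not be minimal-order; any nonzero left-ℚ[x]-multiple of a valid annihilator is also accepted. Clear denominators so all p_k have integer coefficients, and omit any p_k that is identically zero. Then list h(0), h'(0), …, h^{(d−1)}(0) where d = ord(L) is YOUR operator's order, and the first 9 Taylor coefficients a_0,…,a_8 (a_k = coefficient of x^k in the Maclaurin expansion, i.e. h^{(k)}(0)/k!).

f: a_k = -2, -1, 1/4, -1/8, 5/64, -7/128, 21/512, -33/1024, 429/16384, …
g: a_k = 4, 8, 16, 32, 64, 128, 256, 512, 1024, …
Sum ⇒ L₀ = lclm(L_f,L_g) in ℚ(x)⟨Dx⟩.
L = (6 + 4·x) + (-11 - 20·x - 12·x^2)·Dx + (2 + 2·x - 8·x^2 - 8·x^3)·Dx^2  (order 2).
h: a_k = 2, 7, 65/4, 255/8, 4101/64, 16377/128, 131093/512, 524255/1024, 16777645/16384, …
ICs: h(0) = 2, h′(0) = 7.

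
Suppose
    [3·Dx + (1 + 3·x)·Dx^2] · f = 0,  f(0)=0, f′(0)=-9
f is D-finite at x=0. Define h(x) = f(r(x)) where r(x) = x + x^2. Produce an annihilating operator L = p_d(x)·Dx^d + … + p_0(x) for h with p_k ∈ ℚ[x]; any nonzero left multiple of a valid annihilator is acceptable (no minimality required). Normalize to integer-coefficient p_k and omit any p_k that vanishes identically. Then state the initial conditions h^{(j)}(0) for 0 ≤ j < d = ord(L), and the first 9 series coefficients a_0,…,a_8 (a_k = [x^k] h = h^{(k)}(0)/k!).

f: a_k = 0, -9, 27/2, -27, 243/4, -729/5, 729/2, -6561/7, 19683/8, …
Change of var in L_f (x↦r) gives L₀.
L = (1 + 6·x + 6·x^2)·Dx + (1 + 5·x + 9·x^2 + 6·x^3)·Dx^2  (order 2).
h: a_k = 0, -9, 9/2, 0, -27/4, 81/5, -27, 243/7, -243/8, …
ICs: h(0) = 0, h′(0) = -9.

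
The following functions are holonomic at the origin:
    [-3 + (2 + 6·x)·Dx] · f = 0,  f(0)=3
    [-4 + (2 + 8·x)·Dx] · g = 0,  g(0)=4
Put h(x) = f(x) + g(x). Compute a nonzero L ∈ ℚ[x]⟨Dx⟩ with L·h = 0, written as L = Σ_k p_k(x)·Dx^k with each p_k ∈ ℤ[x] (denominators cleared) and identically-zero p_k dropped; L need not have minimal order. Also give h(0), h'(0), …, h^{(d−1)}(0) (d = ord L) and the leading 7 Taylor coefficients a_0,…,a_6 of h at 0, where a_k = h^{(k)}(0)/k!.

L = -6 + (7 + 24·x)·Dx + (2 + 14·x + 24·x^2)·Dx^2  (order 2).
h: a_k = 7, 25/2, -91/8, 337/16, -6335/128, 33775/256, -389991/1024, …
ICs: h(0) = 7, h′(0) = 25/2.

f: a_k = 3, 9/2, -27/8, 81/16, -1215/128, 5103/256, -45927/1024, …
g: a_k = 4, 8, -8, 16, -40, 112, -336, …
Sum ⇒ L₀ = lclm(L_f,L_g) in ℚ(x)⟨Dx⟩.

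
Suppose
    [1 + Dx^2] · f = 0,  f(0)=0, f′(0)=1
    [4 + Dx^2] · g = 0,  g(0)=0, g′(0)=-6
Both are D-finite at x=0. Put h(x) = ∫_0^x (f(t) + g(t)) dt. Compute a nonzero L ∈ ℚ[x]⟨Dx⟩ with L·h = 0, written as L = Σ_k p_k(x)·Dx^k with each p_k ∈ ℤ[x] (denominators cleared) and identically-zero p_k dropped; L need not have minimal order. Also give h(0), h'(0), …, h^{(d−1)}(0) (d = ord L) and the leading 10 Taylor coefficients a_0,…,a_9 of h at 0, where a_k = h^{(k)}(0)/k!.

L = 4·Dx + 5·Dx^3 + Dx^5  (order 5).
h: a_k = 0, 0, -5/2, 0, 23/24, 0, -19/144, 0, 383/40320, 0, …
ICs: h(0) = 0, h′(0) = 0, h′′(0) = -5, h′′′(0) = 0, h′′′′(0) = 23.

f: a_k = 0, 1, 0, -1/6, 0, 1/120, 0, -1/5040, 0, 1/362880, …
g: a_k = 0, -6, 0, 4, 0, -4/5, 0, 8/105, 0, -4/945, …
h₀=f+g: left-lcm gives L₀, ord ≤ 4.
∫: right-multiply L₀ by Dx.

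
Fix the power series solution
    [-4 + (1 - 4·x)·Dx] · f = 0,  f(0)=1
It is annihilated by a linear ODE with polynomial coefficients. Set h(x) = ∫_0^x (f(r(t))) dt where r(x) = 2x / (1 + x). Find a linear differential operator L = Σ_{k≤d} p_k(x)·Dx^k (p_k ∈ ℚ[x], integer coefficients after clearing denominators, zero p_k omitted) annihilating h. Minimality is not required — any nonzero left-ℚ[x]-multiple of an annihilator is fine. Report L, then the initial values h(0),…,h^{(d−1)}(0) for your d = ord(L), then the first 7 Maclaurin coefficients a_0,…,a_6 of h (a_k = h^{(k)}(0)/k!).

f: a_k = 1, 4, 16, 64, 256, 1024, 4096, …
L₀ from L_f via x↦r, Dx↦r'^{-1}Dx.
h=∫h₀ ⇒ L = L₀·Dx.
L = 8·Dx + (-1 + 6·x + 7·x^2)·Dx^2  (order 2).
h: a_k = 0, 1, 4, 56/3, 98, 2744/5, 9604/3, …
ICs: h(0) = 0, h′(0) = 1.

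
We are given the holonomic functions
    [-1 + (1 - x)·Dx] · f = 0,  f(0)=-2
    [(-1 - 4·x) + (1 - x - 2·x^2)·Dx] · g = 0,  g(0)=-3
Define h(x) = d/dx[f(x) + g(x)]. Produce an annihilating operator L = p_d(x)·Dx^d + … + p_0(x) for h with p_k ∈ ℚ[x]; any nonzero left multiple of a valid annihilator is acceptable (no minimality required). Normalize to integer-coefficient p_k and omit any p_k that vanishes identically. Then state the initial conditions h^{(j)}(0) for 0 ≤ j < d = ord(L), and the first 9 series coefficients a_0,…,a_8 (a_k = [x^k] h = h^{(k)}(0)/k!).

f: a_k = -2, -2, -2, -2, -2, -2, -2, -2, -2, …
g: a_k = -3, -3, -9, -15, -33, -63, -129, -255, -513, …
h₀=f+g: left-lcm gives L₀, ord ≤ 2.
Differentiate: ansatz ord ≤ ord L₀ ⇒ L.
L = (-6 - 48·x - 96·x^3 + 24·x^4) + (6 + 18·x - 12·x^2 + 24·x^3 - 90·x^4 + 24·x^5)·Dx + (-1 + 2·x - 5·x^2 + 12·x^3 + 2·x^4 - 14·x^5 + 4·x^6)·Dx^2  (order 2).
h: a_k = -5, -22, -51, -140, -325, -786, -1799, -4120, -9225, …
ICs: h(0) = -5, h′(0) = -22.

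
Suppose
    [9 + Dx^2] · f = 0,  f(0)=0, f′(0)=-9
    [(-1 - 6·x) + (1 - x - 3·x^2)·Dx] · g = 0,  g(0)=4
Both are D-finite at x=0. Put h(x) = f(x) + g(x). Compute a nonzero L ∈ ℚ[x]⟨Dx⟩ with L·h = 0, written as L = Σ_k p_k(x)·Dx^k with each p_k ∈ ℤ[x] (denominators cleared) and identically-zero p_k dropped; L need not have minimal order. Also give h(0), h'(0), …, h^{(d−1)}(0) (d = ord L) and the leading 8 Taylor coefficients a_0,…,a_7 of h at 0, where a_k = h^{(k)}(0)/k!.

f: a_k = 0, -9, 0, 27/2, 0, -243/40, 0, 729/560, …
g: a_k = 4, 4, 16, 28, 76, 160, 388, 868, …
f+g: L₀ = lclm(L_f,L_g), ord ≤ 2+1.
L = (-459 - 2916·x - 1539·x^2 - 3888·x^3 - 3645·x^4 - 4374·x^5) + (153 - 153·x - 378·x^2 + 405·x^3 - 2187·x^5 - 2187·x^6)·Dx + (-51 - 324·x - 171·x^2 - 432·x^3 - 405·x^4 - 486·x^5)·Dx^2 + (17 - 17·x - 42·x^2 + 45·x^3 - 243·x^5 - 243·x^6)·Dx^3  (order 3).
h: a_k = 4, -5, 16, 83/2, 76, 6157/40, 388, 486809/560, …
ICs: h(0) = 4, h′(0) = -5, h′′(0) = 32.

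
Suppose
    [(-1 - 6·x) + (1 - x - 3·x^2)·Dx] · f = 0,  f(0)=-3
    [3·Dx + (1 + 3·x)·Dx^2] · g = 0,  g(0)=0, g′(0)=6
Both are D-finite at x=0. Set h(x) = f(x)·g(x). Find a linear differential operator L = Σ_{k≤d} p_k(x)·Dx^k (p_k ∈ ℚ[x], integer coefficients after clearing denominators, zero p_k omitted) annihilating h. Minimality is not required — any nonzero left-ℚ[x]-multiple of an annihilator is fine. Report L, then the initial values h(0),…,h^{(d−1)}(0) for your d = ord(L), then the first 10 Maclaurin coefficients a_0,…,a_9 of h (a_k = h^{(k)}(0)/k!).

L = (9 + 36·x) + (-1 + 21·x + 45·x^2)·Dx + (-1 - 2·x + 6·x^2 + 9·x^3)·Dx^2  (order 2).
h: a_k = 0, -18, 9, -99, 99/2, -5391/10, 1692/5, -220743/70, 389547/140, -2771991/140, …
ICs: h(0) = 0, h′(0) = -18.

f: a_k = -3, -3, -12, -21, -57, -120, -291, -651, -1524, -3477, …
g: a_k = 0, 6, -9, 18, -81/2, 486/5, -243, 4374/7, -6561/4, 4374, …
L₀ := L_f ⊗_s L_g (sym. prod.), ord ≤ 2.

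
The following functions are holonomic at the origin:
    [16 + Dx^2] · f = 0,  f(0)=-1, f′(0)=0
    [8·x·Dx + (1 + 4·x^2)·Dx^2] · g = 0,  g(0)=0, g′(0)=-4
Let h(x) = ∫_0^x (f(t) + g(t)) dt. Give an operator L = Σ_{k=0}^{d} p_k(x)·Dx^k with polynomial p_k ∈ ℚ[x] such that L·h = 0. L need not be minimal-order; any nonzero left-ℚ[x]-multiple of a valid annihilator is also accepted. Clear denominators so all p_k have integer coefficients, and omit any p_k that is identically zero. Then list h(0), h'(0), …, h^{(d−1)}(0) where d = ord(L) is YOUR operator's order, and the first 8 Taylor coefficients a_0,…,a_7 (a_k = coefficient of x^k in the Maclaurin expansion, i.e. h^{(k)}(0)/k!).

L = (-512·x + 5120·x^3 + 4096·x^5)·Dx^2 + (16 + 512·x^2 + 2304·x^4 + 2048·x^6)·Dx^3 + (-32·x + 320·x^3 + 256·x^5)·Dx^4 + (1 + 32·x^2 + 144·x^4 + 128·x^6)·Dx^5  (order 5).
h: a_k = 0, -1, -2, 8/3, 4/3, -32/15, -32/15, 256/315, …
ICs: h(0) = 0, h′(0) = -1, h′′(0) = -4, h′′′(0) = 16, h′′′′(0) = 32.

f: a_k = -1, 0, 8, 0, -32/3, 0, 256/45, 0, …
g: a_k = 0, -4, 0, 16/3, 0, -64/5, 0, 256/7, …
f+g: L₀ = lclm(L_f,L_g), ord ≤ 2+2.
h=∫₀ˣh₀: take L = L₀·Dx.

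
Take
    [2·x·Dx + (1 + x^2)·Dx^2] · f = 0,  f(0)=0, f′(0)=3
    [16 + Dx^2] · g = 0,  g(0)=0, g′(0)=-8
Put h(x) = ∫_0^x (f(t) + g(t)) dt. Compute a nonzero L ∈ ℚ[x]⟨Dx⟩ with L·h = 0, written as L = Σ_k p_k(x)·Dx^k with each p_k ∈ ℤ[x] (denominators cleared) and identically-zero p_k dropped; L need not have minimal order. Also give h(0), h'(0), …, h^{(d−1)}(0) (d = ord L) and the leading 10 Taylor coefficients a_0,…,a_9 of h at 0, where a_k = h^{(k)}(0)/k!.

L = (64·x + 704·x^3 + 256·x^5)·Dx^2 + (112 + 416·x^2 + 432·x^4 + 128·x^6)·Dx^3 + (4·x + 44·x^3 + 16·x^5)·Dx^4 + (7 + 26·x^2 + 27·x^4 + 8·x^6)·Dx^5  (order 5).
h: a_k = 0, 0, -5/2, 0, 61/12, 0, -247/90, 0, 1913/2520, 0, …
ICs: h(0) = 0, h′(0) = 0, h′′(0) = -5, h′′′(0) = 0, h′′′′(0) = 122.

f: a_k = 0, 3, 0, -1, 0, 3/5, 0, -3/7, 0, 1/3, …
g: a_k = 0, -8, 0, 64/3, 0, -256/15, 0, 2048/315, 0, -4096/2835, …
Weyl lclm of L_f,L_g ⇒ L₀ (ord ≤ 4).
h=∫₀ˣh₀: take L = L₀·Dx.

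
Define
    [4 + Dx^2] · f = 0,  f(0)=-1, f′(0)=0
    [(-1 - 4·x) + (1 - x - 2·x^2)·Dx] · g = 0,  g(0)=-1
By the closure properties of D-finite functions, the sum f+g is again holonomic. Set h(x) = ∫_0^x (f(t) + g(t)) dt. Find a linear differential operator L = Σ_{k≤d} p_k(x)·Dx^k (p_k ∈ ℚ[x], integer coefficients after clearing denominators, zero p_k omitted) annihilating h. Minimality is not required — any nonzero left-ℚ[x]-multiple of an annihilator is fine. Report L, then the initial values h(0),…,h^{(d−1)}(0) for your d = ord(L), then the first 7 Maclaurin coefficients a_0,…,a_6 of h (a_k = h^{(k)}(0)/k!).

L = (-68 - 304·x - 200·x^2 - 320·x^3 - 160·x^4 - 128·x^5)·Dx + (20 - 12·x - 24·x^2 - 8·x^3 - 48·x^4 - 96·x^5 - 64·x^6)·Dx^2 + (-17 - 76·x - 50·x^2 - 80·x^3 - 40·x^4 - 32·x^5)·Dx^3 + (5 - 3·x - 6·x^2 - 2·x^3 - 12·x^4 - 24·x^5 - 16·x^6)·Dx^4  (order 4).
h: a_k = 0, -2, -1/2, -1/3, -5/4, -7/3, -7/2, …
ICs: h(0) = 0, h′(0) = -2, h′′(0) = -1, h′′′(0) = -2.

f: a_k = -1, 0, 2, 0, -2/3, 0, 4/45, …
g: a_k = -1, -1, -3, -5, -11, -21, -43, …
Weyl lclm of L_f,L_g ⇒ L₀ (ord ≤ 3).
Integrate: L := L₀·Dx.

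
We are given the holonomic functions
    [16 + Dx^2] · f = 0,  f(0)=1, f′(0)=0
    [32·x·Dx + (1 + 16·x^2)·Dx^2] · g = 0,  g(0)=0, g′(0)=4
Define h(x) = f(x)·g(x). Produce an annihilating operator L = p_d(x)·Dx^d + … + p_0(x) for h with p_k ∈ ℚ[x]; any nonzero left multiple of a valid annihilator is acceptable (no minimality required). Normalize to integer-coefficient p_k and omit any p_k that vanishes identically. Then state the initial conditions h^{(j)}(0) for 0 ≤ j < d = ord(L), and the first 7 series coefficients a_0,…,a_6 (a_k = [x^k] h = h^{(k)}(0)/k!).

L = (1280 + 53248·x^2 + 360448·x^4 + 2097152·x^6 + 8388608·x^8) + (1536·x + 40960·x^3 + 393216·x^5 + 2097152·x^7)·Dx + (96 + 4096·x^2 + 36864·x^4 + 262144·x^6 + 1048576·x^8)·Dx^2 + (96·x + 2560·x^3 + 24576·x^5 + 131072·x^7)·Dx^3 + (1 + 48·x^2 + 896·x^4 + 8192·x^6 + 32768·x^8)·Dx^4  (order 4).
h: a_k = 0, 4, 0, -160/3, 0, 6272/15, 0, …
ICs: h(0) = 0, h′(0) = 4, h′′(0) = 0, h′′′(0) = -320.

f: a_k = 1, 0, -8, 0, 32/3, 0, -256/45, …
g: a_k = 0, 4, 0, -64/3, 0, 1024/5, 0, …
Sym-product of L_f,L_g gives L₀ (≤ ord 4).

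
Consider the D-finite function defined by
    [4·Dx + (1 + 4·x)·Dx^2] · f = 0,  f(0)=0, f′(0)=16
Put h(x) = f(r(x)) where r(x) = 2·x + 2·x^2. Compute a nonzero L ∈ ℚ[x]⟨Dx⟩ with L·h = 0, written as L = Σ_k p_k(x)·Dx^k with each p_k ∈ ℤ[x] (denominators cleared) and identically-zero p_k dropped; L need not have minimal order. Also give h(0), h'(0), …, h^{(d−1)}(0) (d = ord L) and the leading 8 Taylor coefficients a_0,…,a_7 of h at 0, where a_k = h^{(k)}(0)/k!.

f: a_k = 0, 16, -32, 256/3, -256, 4096/5, -8192/3, 65536/7, …
Change of var in L_f (x↦r) gives L₀.
L = (6 + 16·x + 16·x^2)·Dx + (1 + 10·x + 24·x^2 + 16·x^3)·Dx^2  (order 2).
h: a_k = 0, 32, -96, 1280/3, -2176, 59392/5, -67584, 2768896/7, …
ICs: h(0) = 0, h′(0) = 32.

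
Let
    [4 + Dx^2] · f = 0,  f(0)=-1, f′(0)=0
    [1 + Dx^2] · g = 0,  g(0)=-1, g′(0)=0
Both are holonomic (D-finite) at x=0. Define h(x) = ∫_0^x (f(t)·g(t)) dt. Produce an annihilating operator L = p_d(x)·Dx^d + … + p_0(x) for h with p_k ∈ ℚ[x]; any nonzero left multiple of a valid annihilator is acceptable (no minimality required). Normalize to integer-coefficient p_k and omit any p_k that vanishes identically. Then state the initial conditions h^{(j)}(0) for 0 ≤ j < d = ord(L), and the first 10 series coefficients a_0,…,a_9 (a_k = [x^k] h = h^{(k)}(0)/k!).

f: a_k = -1, 0, 2, 0, -2/3, 0, 4/45, 0, -2/315, 0, …
g: a_k = -1, 0, 1/2, 0, -1/24, 0, 1/720, 0, -1/40320, 0, …
Sym-product of L_f,L_g gives L₀ (≤ ord 4).
∫: right-multiply L₀ by Dx.
L = 9·Dx + 10·Dx^3 + Dx^5  (order 5).
h: a_k = 0, 1, 0, -5/6, 0, 41/120, 0, -73/1008, 0, 3281/362880, …
ICs: h(0) = 0, h′(0) = 1, h′′(0) = 0, h′′′(0) = -5, h′′′′(0) = 0.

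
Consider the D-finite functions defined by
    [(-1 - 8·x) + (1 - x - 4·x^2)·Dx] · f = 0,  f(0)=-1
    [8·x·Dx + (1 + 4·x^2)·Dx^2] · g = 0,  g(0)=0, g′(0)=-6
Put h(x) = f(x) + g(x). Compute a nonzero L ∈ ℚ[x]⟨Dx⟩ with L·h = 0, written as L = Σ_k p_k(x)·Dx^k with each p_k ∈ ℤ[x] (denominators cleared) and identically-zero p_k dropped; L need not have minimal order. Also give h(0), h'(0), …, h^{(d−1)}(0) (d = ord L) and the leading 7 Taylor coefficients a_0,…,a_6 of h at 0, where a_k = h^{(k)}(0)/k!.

f: a_k = -1, -1, -5, -9, -29, -65, -181, …
g: a_k = 0, -6, 0, 8, 0, -96/5, 0, …
f+g: L₀ = lclm(L_f,L_g), ord ≤ 1+2.
L = (-40 + 160·x + 2272·x^2 + 4608·x^3 + 16896·x^4 + 6144·x^6)·Dx + (31 + 264·x + 364·x^2 + 2208·x^3 + 4160·x^4 + 12800·x^5 + 768·x^6 + 6144·x^7)·Dx^2 + (-5 - 11·x - 80·x^2 + 116·x^3 + 80·x^4 + 704·x^5 + 1536·x^6 + 256·x^7 + 1024·x^8)·Dx^3  (order 3).
h: a_k = -1, -7, -5, -1, -29, -421/5, -181, …
ICs: h(0) = -1, h′(0) = -7, h′′(0) = -10.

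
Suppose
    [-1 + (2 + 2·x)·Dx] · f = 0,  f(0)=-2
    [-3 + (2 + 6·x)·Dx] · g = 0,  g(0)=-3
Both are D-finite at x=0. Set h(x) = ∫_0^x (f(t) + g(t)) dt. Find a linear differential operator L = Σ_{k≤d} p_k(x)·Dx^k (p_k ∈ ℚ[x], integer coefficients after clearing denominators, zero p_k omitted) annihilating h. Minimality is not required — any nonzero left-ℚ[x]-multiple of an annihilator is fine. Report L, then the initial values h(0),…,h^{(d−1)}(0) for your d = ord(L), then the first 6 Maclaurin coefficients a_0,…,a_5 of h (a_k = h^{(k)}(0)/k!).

f: a_k = -2, -1, 1/4, -1/8, 5/64, -7/128, …
g: a_k = -3, -9/2, 27/8, -81/16, 1215/128, -5103/256, …
h₀=f+g: left-lcm gives L₀, ord ≤ 2.
h=∫₀ˣh₀: take L = L₀·Dx.
L = -3·Dx + (8 + 12·x)·Dx^2 + (4 + 16·x + 12·x^2)·Dx^3  (order 3).
h: a_k = 0, -5, -11/4, 29/24, -83/64, 245/128, …
ICs: h(0) = 0, h′(0) = -5, h′′(0) = -11/2.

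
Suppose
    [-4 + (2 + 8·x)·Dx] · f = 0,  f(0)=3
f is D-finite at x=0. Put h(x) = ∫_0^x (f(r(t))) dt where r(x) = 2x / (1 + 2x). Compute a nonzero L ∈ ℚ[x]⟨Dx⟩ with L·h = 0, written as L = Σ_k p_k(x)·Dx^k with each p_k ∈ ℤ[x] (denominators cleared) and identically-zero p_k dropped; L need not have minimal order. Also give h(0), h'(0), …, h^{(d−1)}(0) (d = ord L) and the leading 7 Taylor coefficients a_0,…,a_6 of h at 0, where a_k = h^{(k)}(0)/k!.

L = -4·Dx + (1 + 12·x + 20·x^2)·Dx^2  (order 2).
h: a_k = 0, 3, 6, -16, 60, -288, 1632, …
ICs: h(0) = 0, h′(0) = 3.

f: a_k = 3, 6, -6, 12, -30, 84, -252, …
h₀=f(r): pull back L_f along r ⇒ L₀.
h=∫h₀ ⇒ L = L₀·Dx.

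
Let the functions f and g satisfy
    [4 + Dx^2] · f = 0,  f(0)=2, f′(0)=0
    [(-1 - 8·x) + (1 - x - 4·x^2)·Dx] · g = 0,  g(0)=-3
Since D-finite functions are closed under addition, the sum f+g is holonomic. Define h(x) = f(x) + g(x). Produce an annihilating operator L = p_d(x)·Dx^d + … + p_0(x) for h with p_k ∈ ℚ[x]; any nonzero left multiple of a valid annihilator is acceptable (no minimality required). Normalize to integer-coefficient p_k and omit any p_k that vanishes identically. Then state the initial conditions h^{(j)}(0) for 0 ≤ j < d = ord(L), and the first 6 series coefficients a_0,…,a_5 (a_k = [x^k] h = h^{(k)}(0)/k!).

f: a_k = 2, 0, -4, 0, 4/3, 0, …
g: a_k = -3, -3, -15, -27, -87, -195, …
L₀ := lclm(L_f,L_g); ord L₀ ≤ 2+1.
L = (-116 - 1008·x - 968·x^2 - 2688·x^3 - 640·x^4 - 1024·x^5) + (28 + 4·x - 8·x^2 - 200·x^3 - 480·x^4 - 384·x^5 - 512·x^6)·Dx + (-29 - 252·x - 242·x^2 - 672·x^3 - 160·x^4 - 256·x^5)·Dx^2 + (7 + x - 2·x^2 - 50·x^3 - 120·x^4 - 96·x^5 - 128·x^6)·Dx^3  (order 3).
h: a_k = -1, -3, -19, -27, -257/3, -195, …
ICs: h(0) = -1, h′(0) = -3, h′′(0) = -38.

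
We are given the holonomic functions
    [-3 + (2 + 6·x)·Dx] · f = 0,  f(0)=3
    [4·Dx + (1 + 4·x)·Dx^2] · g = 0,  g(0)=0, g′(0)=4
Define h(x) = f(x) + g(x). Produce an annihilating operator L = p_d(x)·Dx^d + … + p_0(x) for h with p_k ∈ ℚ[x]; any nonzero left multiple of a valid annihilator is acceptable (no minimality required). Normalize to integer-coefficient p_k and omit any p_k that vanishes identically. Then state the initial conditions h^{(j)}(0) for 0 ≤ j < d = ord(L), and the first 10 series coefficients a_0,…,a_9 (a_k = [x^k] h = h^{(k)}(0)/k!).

L = (84 + 144·x)·Dx + (101 + 552·x + 720·x^2)·Dx^2 + (10 + 94·x + 288·x^2 + 288·x^3)·Dx^3  (order 3).
h: a_k = 3, 17/2, -91/8, 1267/48, -9407/128, 287659/1280, -2234933/3072, 35070023/14336, -276879463/32768, 17559849499/589824, …
ICs: h(0) = 3, h′(0) = 17/2, h′′(0) = -91/4.

f: a_k = 3, 9/2, -27/8, 81/16, -1215/128, 5103/256, -45927/1024, 216513/2048, -8444007/32768, 42220035/65536, …
g: a_k = 0, 4, -8, 64/3, -64, 1024/5, -2048/3, 16384/7, -8192, 262144/9, …
Weyl lclm of L_f,L_g ⇒ L₀ (ord ≤ 3).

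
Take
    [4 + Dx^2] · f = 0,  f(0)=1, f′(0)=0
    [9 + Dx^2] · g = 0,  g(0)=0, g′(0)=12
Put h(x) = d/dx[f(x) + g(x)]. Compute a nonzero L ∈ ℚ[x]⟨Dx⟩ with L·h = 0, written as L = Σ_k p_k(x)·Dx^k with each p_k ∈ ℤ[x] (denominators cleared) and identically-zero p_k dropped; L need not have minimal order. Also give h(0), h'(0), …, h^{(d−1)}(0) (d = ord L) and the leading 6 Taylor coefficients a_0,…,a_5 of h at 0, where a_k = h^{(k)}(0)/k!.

f: a_k = 1, 0, -2, 0, 2/3, 0, …
g: a_k = 0, 12, 0, -18, 0, 81/10, …
Sum ⇒ L₀ = lclm(L_f,L_g) in ℚ(x)⟨Dx⟩.
h₀' ⇒ L via d/dx closure of L₀.
L = 36 + 13·Dx^2 + Dx^4  (order 4).
h: a_k = 12, -4, -54, 8/3, 81/2, -8/15, …
ICs: h(0) = 12, h′(0) = -4, h′′(0) = -108, h′′′(0) = 16.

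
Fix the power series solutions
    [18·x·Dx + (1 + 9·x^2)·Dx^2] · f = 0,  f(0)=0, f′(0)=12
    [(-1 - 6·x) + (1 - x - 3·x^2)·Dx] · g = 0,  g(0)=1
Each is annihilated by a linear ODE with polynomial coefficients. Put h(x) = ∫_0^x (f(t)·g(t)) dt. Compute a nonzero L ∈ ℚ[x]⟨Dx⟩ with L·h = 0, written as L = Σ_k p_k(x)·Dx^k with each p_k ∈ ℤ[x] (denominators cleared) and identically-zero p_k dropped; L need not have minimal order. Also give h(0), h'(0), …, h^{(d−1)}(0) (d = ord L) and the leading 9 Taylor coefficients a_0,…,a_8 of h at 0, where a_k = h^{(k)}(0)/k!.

f: a_k = 0, 12, 0, -36, 0, 972/5, 0, -8748/7, 0, …
g: a_k = 1, 1, 4, 7, 19, 40, 97, 217, 508, …
Product ⇒ symmetric product L₀, ord ≤ 2.
∫: right-multiply L₀ by Dx.
L = (6 + 18·x + 162·x^2)·Dx + (2 - 6·x + 36·x^2 + 162·x^3)·Dx^2 + (-1 + x - 6·x^2 + 9·x^3 + 27·x^4)·Dx^3  (order 3).
h: a_k = 0, 0, 6, 4, 3, 48/5, 232/5, 2112/35, 69/70, …
ICs: h(0) = 0, h′(0) = 0, h′′(0) = 12.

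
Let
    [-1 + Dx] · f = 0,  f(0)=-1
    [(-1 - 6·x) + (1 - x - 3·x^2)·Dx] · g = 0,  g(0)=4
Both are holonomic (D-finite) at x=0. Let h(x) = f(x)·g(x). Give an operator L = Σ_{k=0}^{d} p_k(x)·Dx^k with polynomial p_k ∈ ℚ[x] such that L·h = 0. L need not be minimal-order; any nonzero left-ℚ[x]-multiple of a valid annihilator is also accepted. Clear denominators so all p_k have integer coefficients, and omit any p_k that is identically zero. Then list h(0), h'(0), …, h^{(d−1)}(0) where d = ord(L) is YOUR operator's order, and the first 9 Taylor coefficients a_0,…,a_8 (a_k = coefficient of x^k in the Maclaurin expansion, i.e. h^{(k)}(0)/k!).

L = (2 + 5·x - 3·x^2) + (-1 + x + 3·x^2)·Dx  (order 1).
h: a_k = -4, -8, -22, -140/3, -677/6, -3793/15, -106447/180, -850483/630, -6298165/2016, …
ICs: h(0) = -4.

f: a_k = -1, -1, -1/2, -1/6, -1/24, -1/120, -1/720, -1/5040, -1/40320, …
g: a_k = 4, 4, 16, 28, 76, 160, 388, 868, 2032, …
Product ⇒ symmetric product L₀, ord ≤ 1.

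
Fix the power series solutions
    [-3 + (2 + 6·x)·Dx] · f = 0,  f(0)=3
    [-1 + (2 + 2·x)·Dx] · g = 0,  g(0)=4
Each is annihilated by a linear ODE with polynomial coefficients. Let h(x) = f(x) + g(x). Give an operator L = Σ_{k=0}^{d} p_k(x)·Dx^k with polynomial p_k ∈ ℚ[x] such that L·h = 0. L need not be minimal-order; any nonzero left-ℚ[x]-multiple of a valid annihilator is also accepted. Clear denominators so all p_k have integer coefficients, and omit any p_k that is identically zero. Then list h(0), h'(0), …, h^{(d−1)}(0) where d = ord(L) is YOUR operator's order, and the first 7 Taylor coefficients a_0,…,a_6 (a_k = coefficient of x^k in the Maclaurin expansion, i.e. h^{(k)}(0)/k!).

L = -3 + (8 + 12·x)·Dx + (4 + 16·x + 12·x^2)·Dx^2  (order 2).
h: a_k = 7, 13/2, -31/8, 85/16, -1235/128, 5131/256, -46011/1024, …
ICs: h(0) = 7, h′(0) = 13/2.

f: a_k = 3, 9/2, -27/8, 81/16, -1215/128, 5103/256, -45927/1024, …
g: a_k = 4, 2, -1/2, 1/4, -5/32, 7/64, -21/256, …
Weyl lclm of L_f,L_g ⇒ L₀ (ord ≤ 2).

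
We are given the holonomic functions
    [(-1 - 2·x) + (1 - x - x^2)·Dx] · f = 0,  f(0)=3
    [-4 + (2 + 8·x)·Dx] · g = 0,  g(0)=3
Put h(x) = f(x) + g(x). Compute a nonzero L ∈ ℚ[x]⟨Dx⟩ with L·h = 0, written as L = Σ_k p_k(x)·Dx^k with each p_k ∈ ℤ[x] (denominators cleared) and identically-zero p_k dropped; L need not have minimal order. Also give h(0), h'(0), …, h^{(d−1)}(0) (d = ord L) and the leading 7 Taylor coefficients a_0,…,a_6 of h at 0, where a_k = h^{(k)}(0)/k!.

L = (-12 - 48·x - 48·x^2 - 40·x^3) + (8 + 30·x + 114·x^2 + 152·x^3 + 100·x^4)·Dx + (1 - 5·x - 39·x^2 + 6·x^3 + 82·x^4 + 40·x^5)·Dx^2  (order 2).
h: a_k = 6, 9, 0, 21, -15, 108, -213, …
ICs: h(0) = 6, h′(0) = 9.

f: a_k = 3, 3, 6, 9, 15, 24, 39, …
g: a_k = 3, 6, -6, 12, -30, 84, -252, …
L₀ := lclm(L_f,L_g); ord L₀ ≤ 1+1.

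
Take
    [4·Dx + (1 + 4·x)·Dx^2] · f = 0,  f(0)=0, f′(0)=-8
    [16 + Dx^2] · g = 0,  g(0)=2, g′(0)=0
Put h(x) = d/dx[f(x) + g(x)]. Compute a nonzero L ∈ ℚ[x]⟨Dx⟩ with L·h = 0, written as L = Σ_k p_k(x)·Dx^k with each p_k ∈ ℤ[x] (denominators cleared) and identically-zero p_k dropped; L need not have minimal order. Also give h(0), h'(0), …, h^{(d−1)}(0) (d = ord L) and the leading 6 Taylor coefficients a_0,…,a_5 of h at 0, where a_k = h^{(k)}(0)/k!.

f: a_k = 0, -8, 16, -128/3, 128, -2048/5, …
g: a_k = 2, 0, -16, 0, 64/3, 0, …
L₀ := lclm(L_f,L_g); ord L₀ ≤ 2+2.
Differentiate: ansatz ord ≤ ord L₀ ⇒ L.
L = (448 + 512·x + 1024·x^2) + (48 + 320·x + 768·x^2 + 1024·x^3)·Dx + (28 + 32·x + 64·x^2)·Dx^2 + (3 + 20·x + 48·x^2 + 64·x^3)·Dx^3  (order 3).
h: a_k = -8, 0, -128, 1792/3, -2048, 121856/15, …
ICs: h(0) = -8, h′(0) = 0, h′′(0) = -256.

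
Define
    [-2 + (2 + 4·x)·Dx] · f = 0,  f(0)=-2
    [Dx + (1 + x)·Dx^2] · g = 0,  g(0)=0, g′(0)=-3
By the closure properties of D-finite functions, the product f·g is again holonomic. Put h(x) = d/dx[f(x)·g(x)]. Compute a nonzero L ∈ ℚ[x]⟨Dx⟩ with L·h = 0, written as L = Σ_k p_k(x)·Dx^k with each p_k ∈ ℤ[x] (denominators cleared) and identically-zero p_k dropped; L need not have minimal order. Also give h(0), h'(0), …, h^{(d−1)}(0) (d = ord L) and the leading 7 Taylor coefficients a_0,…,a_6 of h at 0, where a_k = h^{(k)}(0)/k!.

L = (1 + 4·x + x^2) + (7 + 27·x + 30·x^2 + 8·x^3)·Dx + (2 + 11·x + 21·x^2 + 16·x^3 + 4·x^4)·Dx^2  (order 2).
h: a_k = 6, 6, -12, 20, -131/4, 1089/20, -927/10, …
ICs: h(0) = 6, h′(0) = 6.

f: a_k = -2, -2, 1, -1, 5/4, -7/4, 21/8, …
g: a_k = 0, -3, 3/2, -1, 3/4, -3/5, 1/2, …
Sym-product of L_f,L_g gives L₀ (≤ ord 2).
Differentiate: ansatz ord ≤ ord L₀ ⇒ L.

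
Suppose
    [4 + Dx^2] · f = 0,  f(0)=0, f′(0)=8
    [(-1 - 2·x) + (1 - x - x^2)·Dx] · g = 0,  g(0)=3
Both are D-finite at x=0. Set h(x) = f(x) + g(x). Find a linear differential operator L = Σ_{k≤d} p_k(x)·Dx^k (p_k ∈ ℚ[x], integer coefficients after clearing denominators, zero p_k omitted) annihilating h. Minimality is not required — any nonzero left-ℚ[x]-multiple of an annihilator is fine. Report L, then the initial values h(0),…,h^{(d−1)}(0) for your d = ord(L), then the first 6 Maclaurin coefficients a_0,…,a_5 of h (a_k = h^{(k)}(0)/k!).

f: a_k = 0, 8, 0, -16/3, 0, 16/15, …
g: a_k = 3, 3, 6, 9, 15, 24, …
f+g: L₀ = lclm(L_f,L_g), ord ≤ 2+1.
L = (-44 - 96·x - 32·x^2 - 48·x^3 - 40·x^4 - 16·x^5) + (16 - 20·x - 8·x^2 + 16·x^3 - 12·x^4 - 24·x^5 - 8·x^6)·Dx + (-11 - 24·x - 8·x^2 - 12·x^3 - 10·x^4 - 4·x^5)·Dx^2 + (4 - 5·x - 2·x^2 + 4·x^3 - 3·x^4 - 6·x^5 - 2·x^6)·Dx^3  (order 3).
h: a_k = 3, 11, 6, 11/3, 15, 376/15, …
ICs: h(0) = 3, h′(0) = 11, h′′(0) = 12.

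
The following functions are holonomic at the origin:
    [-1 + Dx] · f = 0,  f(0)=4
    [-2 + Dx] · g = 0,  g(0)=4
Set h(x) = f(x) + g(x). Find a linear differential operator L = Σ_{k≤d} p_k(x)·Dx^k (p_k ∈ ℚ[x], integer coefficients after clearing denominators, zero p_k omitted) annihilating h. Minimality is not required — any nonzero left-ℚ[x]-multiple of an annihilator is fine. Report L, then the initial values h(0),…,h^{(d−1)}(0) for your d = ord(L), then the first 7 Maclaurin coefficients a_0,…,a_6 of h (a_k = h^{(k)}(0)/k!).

L = 2 - 3·Dx + Dx^2  (order 2).
h: a_k = 8, 12, 10, 6, 17/6, 11/10, 13/36, …
ICs: h(0) = 8, h′(0) = 12.

f: a_k = 4, 4, 2, 2/3, 1/6, 1/30, 1/180, …
g: a_k = 4, 8, 8, 16/3, 8/3, 16/15, 16/45, …
Sum ⇒ L₀ = lclm(L_f,L_g) in ℚ(x)⟨Dx⟩.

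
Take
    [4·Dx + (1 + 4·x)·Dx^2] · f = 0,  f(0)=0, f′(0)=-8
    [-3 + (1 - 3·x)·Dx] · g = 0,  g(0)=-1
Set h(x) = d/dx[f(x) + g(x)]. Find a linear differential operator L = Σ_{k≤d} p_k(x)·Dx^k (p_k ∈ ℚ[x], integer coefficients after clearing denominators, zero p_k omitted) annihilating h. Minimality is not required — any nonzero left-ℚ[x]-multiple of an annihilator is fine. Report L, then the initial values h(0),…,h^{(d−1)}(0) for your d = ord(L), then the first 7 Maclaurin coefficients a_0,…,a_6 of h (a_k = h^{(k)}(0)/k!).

L = (-204 - 144·x) + (-11 - 312·x - 288·x^2)·Dx + (5 + 11·x - 54·x^2 - 72·x^3)·Dx^2  (order 2).
h: a_k = -11, 14, -209, 188, -3263, 3818, -48077, …
ICs: h(0) = -11, h′(0) = 14.

f: a_k = 0, -8, 16, -128/3, 128, -2048/5, 4096/3, …
g: a_k = -1, -3, -9, -27, -81, -243, -729, …
Sum ⇒ L₀ = lclm(L_f,L_g) in ℚ(x)⟨Dx⟩.
Differentiate: ansatz ord ≤ ord L₀ ⇒ L.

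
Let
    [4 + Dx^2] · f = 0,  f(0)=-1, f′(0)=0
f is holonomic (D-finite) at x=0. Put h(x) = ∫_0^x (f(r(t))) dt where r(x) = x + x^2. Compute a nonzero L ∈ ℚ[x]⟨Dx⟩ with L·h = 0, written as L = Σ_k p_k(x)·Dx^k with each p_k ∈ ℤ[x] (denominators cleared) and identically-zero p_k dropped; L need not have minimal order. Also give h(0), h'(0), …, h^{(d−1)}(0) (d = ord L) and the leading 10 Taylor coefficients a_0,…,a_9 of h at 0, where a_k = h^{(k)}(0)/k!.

L = (4 + 24·x + 48·x^2 + 32·x^3)·Dx - 2·Dx^2 + (1 + 2·x)·Dx^3  (order 3).
h: a_k = 0, -1, 0, 2/3, 1, 4/15, -4/9, -176/315, -4/15, 208/2835, …
ICs: h(0) = 0, h′(0) = -1, h′′(0) = 0.

f: a_k = -1, 0, 2, 0, -2/3, 0, 4/45, 0, -2/315, 0, …
Substitute x→r, Dx→(1/r')Dx; clear ⇒ L₀.
h=∫h₀ ⇒ L = L₀·Dx.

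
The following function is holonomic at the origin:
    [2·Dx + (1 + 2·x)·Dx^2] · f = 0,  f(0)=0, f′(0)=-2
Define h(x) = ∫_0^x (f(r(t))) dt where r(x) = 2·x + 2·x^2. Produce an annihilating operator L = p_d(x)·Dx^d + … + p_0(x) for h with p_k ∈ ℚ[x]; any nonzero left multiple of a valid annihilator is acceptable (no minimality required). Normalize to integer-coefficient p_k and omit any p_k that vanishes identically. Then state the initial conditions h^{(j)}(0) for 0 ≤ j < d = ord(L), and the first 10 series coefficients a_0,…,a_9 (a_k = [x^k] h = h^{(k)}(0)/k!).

f: a_k = 0, -2, 2, -8/3, 4, -32/5, 32/3, -128/7, 32, -512/9, …
L₀ from L_f via x↦r, Dx↦r'^{-1}Dx.
h=∫₀ˣh₀: take L = L₀·Dx.
L = 2·Dx^2 + (1 + 2·x)·Dx^3  (order 3).
h: a_k = 0, 0, -2, 4/3, -4/3, 8/5, -32/15, 64/21, -32/7, 64/9, …
ICs: h(0) = 0, h′(0) = 0, h′′(0) = -4.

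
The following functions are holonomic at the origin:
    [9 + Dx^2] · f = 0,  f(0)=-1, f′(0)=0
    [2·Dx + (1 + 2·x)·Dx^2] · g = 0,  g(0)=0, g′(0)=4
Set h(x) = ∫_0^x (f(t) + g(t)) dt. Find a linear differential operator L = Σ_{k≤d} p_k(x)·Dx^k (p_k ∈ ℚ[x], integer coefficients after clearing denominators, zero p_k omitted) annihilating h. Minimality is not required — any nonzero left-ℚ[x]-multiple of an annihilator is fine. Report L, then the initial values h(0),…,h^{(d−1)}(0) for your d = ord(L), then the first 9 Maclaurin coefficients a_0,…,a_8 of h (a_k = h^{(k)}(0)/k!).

f: a_k = -1, 0, 9/2, 0, -27/8, 0, 81/80, 0, -729/4480, …
g: a_k = 0, 4, -4, 16/3, -8, 64/5, -64/3, 256/7, -64, …
Weyl lclm of L_f,L_g ⇒ L₀ (ord ≤ 4).
Integrate: L := L₀·Dx.
L = (594 + 648·x + 648·x^2)·Dx^2 + (153 + 630·x + 972·x^2 + 648·x^3)·Dx^3 + (66 + 72·x + 72·x^2)·Dx^4 + (17 + 70·x + 108·x^2 + 72·x^3)·Dx^5  (order 5).
h: a_k = 0, -1, 2, 1/6, 4/3, -91/40, 32/15, -4877/1680, 32/7, …
ICs: h(0) = 0, h′(0) = -1, h′′(0) = 4, h′′′(0) = 1, h′′′′(0) = 32.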